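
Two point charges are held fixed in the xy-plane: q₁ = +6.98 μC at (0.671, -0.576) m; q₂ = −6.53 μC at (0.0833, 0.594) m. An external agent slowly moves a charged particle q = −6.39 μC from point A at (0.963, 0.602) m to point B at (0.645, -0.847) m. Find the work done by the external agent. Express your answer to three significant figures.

For quasistatic motion the external work equals the change in potential energy: W_ext = qΔV = q(V_B − V_A).
At A: distances to the source charges are 1.21 m, 0.880 m; V_A = Σ kqᵢ/rᵢ = -1.50×10⁴ V.
At B: distances to the source charges are 0.272 m, 1.55 m; V_B = Σ kqᵢ/rᵢ = 1.93×10⁵ V.
ΔV = V_B − V_A = 2.08×10⁵ V.
W_ext = qΔV = (-6.39×10⁻⁶ C)(2.08×10⁵ V) = -1.33 J.

-1.33 J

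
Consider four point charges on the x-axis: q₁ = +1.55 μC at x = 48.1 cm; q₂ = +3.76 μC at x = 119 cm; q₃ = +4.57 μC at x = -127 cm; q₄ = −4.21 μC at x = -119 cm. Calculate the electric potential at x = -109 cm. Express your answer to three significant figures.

-1.27×10⁵ V

The total potential is the scalar sum of each charge's contribution, V = Σ kqᵢ/rᵢ.
Distances from the field point to each charge: r₁ = 1.57 m, r₂ = 2.28 m, r₃ = 0.180 m, r₄ = 0.100 m.
V = k[(1.55×10⁻⁶)/(1.57) + (3.76×10⁻⁶)/(2.28) + (4.57×10⁻⁶)/(0.180) + (-4.21×10⁻⁶)/(0.100)] = -1.27×10⁵ V.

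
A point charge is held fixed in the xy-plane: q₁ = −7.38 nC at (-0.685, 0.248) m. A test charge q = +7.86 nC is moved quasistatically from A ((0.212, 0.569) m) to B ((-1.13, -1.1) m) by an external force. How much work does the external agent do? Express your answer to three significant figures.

1.80×10⁻⁷ J

For quasistatic motion the external work equals the change in potential energy: W_ext = qΔV = q(V_B − V_A).
At A: distance to the source charge is 0.953 m; V_A = kq₁/r = -69.6 V.
At B: distance to the source charge is 1.42 m; V_B = kq₁/r = -46.7 V.
ΔV = V_B − V_A = 22.9 V.
W_ext = qΔV = (7.86×10⁻⁹ C)(22.9 V) = 1.80×10⁻⁷ J.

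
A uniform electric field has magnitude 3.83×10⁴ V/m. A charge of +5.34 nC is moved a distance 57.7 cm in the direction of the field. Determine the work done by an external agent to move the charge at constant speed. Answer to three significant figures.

-1.18×10⁻⁴ J

The potential change for a displacement 57.7 cm in the direction of the field is ΔV = −Ed = -2.21×10⁴ V.
W_ext = qΔV = -1.18×10⁻⁴ J.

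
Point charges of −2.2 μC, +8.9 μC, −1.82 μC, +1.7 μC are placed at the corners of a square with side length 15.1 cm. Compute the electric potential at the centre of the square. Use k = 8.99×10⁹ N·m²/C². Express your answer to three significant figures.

5.54×10⁵ V

The total potential is the scalar sum of each charge's contribution, V = Σ kqᵢ/rᵢ.
The distance from each corner to the centre is a√2/2 = 0.107 m.
V = k[(-2.20×10⁻⁶)/(0.107) + (8.90×10⁻⁶)/(0.107) + (-1.82×10⁻⁶)/(0.107) + (1.70×10⁻⁶)/(0.107)] = 5.54×10⁵ V.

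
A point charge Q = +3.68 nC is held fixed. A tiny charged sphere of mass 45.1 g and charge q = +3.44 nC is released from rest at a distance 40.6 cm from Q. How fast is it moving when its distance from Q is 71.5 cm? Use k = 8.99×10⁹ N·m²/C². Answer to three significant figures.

2.32×10⁻³ m/s

Only the electrostatic force acts, so mechanical energy is conserved: ½mv² = U₁ − U₂ = kQq(1/r₁ − 1/r₂).
U₁ − U₂ = (8.99×10⁹ N·m²/C²)(3.68×10⁻⁹ C)(3.44×10⁻⁹ C)(1/0.406 − 1/0.715) = 1.21×10⁻⁷ J.
v = √(2·1.21×10⁻⁷/0.0451) = 2.32×10⁻³ m/s.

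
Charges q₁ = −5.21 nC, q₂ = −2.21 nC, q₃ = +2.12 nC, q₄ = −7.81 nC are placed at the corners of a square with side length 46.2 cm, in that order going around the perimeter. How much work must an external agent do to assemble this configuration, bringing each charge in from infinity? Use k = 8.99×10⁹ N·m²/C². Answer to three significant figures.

The assembly work is the sum of pairwise potential energies, U = Σ_{i<j} kqᵢqⱼ/rᵢⱼ.
The four side pairs have separation 0.462 m and the two diagonal pairs 0.653 m.
Summing all 6 pair terms gives U = 6.88×10⁻⁷ J.

6.88×10⁻⁷ J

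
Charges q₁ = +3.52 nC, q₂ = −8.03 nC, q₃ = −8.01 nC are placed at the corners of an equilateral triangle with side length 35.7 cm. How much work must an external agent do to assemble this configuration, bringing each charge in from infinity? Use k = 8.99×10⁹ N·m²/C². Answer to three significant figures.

1.98×10⁻⁷ J

The assembly work is the sum of pairwise potential energies, U = Σ_{i<j} kqᵢqⱼ/rᵢⱼ.
All three pair separations equal the side length, 0.357 m.
U = (-7.12×10⁻⁷) + (-7.10×10⁻⁷) + (1.62×10⁻⁶) = 1.98×10⁻⁷ J.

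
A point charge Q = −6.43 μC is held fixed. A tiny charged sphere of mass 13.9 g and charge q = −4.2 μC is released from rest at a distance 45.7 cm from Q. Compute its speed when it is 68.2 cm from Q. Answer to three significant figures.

5.02 m/s

Only the electrostatic force acts, so mechanical energy is conserved: ½mv² = U₁ − U₂ = kQq(1/r₁ − 1/r₂).
U₁ − U₂ = (8.99×10⁹ N·m²/C²)(-6.43×10⁻⁶ C)(-4.20×10⁻⁶ C)(1/0.457 − 1/0.682) = 0.175 J.
v = √(2·0.175/0.0139) = 5.02 m/s.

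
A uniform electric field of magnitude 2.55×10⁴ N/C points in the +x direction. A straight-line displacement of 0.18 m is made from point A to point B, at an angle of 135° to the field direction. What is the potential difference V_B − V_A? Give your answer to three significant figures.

3250 V

Only the component of displacement along E changes the potential: ΔV = −E·d·cosθ.
ΔV = −(2.55×10⁴ V/m)(0.180 m)cos135° = 3250 V.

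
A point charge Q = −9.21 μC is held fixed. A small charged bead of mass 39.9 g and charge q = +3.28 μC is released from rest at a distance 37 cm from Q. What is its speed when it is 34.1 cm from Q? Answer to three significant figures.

1.77 m/s

Only the electrostatic force acts, so mechanical energy is conserved: ½mv² = U₁ − U₂ = kQq(1/r₁ − 1/r₂).
U₁ − U₂ = (8.99×10⁹ N·m²/C²)(-9.21×10⁻⁶ C)(3.28×10⁻⁶ C)(1/0.370 − 1/0.341) = 0.0624 J.
v = √(2·0.0624/0.0399) = 1.77 m/s.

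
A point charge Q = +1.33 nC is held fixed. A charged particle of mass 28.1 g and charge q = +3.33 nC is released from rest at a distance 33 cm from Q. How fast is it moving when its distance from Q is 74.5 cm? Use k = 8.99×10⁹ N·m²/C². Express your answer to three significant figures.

2.19×10⁻³ m/s

Only the electrostatic force acts, so mechanical energy is conserved: ½mv² = U₁ − U₂ = kQq(1/r₁ − 1/r₂).
U₁ − U₂ = (8.99×10⁹ N·m²/C²)(1.33×10⁻⁹ C)(3.33×10⁻⁹ C)(1/0.330 − 1/0.745) = 6.72×10⁻⁸ J.
v = √(2·6.72×10⁻⁸/0.0281) = 2.19×10⁻³ m/s.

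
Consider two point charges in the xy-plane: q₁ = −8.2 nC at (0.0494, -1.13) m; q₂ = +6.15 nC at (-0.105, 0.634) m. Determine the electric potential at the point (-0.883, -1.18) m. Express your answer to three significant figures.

The total potential is the scalar sum of each charge's contribution, V = Σ kqᵢ/rᵢ.
Distances from the field point to each charge: r₁ = 0.934 m, r₂ = 1.97 m.
V = k[(-8.20×10⁻⁹)/(0.934) + (6.15×10⁻⁹)/(1.97)] = -50.9 V.

-50.9 V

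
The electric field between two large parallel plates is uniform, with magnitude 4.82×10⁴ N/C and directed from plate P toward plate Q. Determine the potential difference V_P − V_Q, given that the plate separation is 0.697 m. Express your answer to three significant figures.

3.36×10⁴ V

In a uniform field, potential decreases in the direction of E: ΔV = −E·d for a displacement d parallel to E.
Going from Q to P is a displacement of 0.697 m opposite to the field, so V_P − V_Q = +Ed = 3.36×10⁴ V.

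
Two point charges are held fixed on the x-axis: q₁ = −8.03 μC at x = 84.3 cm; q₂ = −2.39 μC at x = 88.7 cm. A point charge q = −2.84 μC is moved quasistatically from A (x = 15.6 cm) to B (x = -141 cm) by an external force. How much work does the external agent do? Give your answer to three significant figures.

-0.264 J

For quasistatic motion the external work equals the change in potential energy: W_ext = qΔV = q(V_B − V_A).
At A: distances to the source charges are 0.687 m, 0.731 m; V_A = Σ kqᵢ/rᵢ = -1.34×10⁵ V.
At B: distances to the source charges are 2.25 m, 2.30 m; V_B = Σ kqᵢ/rᵢ = -4.14×10⁴ V.
ΔV = V_B − V_A = 9.31×10⁴ V.
W_ext = qΔV = (-2.84×10⁻⁶ C)(9.31×10⁴ V) = -0.264 J.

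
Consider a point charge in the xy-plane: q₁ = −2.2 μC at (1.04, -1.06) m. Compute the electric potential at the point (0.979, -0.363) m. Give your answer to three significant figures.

Electric potential is a scalar, so the contributions from each charge add algebraically: V = Σ kqᵢ/rᵢ.
Distances from the field point to each charge: r₁ = 0.700 m.
V = k[(-2.20×10⁻⁶)/(0.700)] = -2.83×10⁴ V.

-2.83×10⁴ V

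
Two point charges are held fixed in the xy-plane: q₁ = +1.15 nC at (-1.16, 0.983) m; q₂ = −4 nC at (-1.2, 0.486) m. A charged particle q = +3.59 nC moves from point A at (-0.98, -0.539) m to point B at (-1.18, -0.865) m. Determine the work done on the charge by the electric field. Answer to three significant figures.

-2.35×10⁻⁸ J

The work done by the electric force is W_field = −ΔU = −q(V_B − V_A) = q(V_A − V_B).
At A: distances to the source charges are 1.53 m, 1.05 m; V_A = Σ kqᵢ/rᵢ = -27.6 V.
At B: distances to the source charges are 1.85 m, 1.35 m; V_B = Σ kqᵢ/rᵢ = -21.0 V.
ΔV = V_B − V_A = 6.54 V.
W_field = −qΔV = −(3.59×10⁻⁹ C)(6.54 V) = -2.35×10⁻⁸ J.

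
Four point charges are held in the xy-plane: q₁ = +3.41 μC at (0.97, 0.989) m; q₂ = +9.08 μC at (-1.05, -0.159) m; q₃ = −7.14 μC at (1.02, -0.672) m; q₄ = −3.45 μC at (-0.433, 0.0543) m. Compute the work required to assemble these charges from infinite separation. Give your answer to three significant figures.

-0.643 J

The assembly work is the sum of pairwise potential energies, U = Σ_{i<j} kqᵢqⱼ/rᵢⱼ.
Pair separations: r₁₂ = 2.32 m, r₁₃ = 1.66 m, r₁₄ = 1.69 m, r₂₃ = 2.13 m, r₂₄ = 0.653 m, r₃₄ = 1.62 m.
Summing all 6 pair terms gives U = -0.643 J.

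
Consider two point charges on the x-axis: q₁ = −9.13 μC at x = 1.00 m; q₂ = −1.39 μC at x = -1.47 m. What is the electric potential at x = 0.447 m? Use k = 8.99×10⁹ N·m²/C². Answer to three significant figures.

-1.55×10⁵ V

The total potential is the scalar sum of each charge's contribution, V = Σ kqᵢ/rᵢ.
Distances from the field point to each charge: r₁ = 0.553 m, r₂ = 1.92 m.
V = k[(-9.13×10⁻⁶)/(0.553) + (-1.39×10⁻⁶)/(1.92)] = -1.55×10⁵ V.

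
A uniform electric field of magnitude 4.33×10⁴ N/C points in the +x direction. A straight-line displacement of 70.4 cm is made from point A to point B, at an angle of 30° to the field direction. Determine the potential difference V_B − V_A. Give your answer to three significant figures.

-2.64×10⁴ V

Only the component of displacement along E changes the potential: ΔV = −E·d·cosθ.
ΔV = −(4.33×10⁴ V/m)(0.704 m)cos30° = -2.64×10⁴ V.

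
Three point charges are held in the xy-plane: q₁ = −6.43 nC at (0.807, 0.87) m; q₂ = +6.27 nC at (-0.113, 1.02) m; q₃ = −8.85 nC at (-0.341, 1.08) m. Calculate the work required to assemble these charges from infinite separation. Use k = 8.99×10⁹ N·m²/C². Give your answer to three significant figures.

-2.07×10⁻⁶ J

The work to assemble the configuration equals its total potential energy, U = Σ kqᵢqⱼ/rᵢⱼ over all pairs.
Pair separations: r₁₂ = 0.932 m, r₁₃ = 1.17 m, r₂₃ = 0.236 m.
U = (-3.89×10⁻⁷) + (4.38×10⁻⁷) + (-2.12×10⁻⁶) = -2.07×10⁻⁶ J.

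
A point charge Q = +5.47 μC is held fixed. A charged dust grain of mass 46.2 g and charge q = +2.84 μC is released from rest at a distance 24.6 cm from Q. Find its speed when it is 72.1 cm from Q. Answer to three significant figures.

Only the electrostatic force acts, so mechanical energy is conserved: ½mv² = U₁ − U₂ = kQq(1/r₁ − 1/r₂).
U₁ − U₂ = (8.99×10⁹ N·m²/C²)(5.47×10⁻⁶ C)(2.84×10⁻⁶ C)(1/0.246 − 1/0.721) = 0.374 J.
v = √(2·0.374/0.0462) = 4.02 m/s.

4.02 m/s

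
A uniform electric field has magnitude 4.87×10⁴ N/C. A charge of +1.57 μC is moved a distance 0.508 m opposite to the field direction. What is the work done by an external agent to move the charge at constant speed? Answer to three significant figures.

0.0388 J

The potential change for a displacement 0.508 m opposite to the field direction is ΔV = +Ed = 2.47×10⁴ V.
W_ext = qΔV = 0.0388 J.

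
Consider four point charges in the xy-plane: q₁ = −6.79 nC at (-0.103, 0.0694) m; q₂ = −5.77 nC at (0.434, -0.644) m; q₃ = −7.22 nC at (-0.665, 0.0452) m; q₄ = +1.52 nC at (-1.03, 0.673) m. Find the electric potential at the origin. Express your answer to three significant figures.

-645 V

The total potential is the scalar sum of each charge's contribution, V = Σ kqᵢ/rᵢ.
Distances from the field point to each charge: r₁ = 0.124 m, r₂ = 0.777 m, r₃ = 0.667 m, r₄ = 1.23 m.
V = k[(-6.79×10⁻⁹)/(0.124) + (-5.77×10⁻⁹)/(0.777) + (-7.22×10⁻⁹)/(0.667) + (1.52×10⁻⁹)/(1.23)] = -645 V.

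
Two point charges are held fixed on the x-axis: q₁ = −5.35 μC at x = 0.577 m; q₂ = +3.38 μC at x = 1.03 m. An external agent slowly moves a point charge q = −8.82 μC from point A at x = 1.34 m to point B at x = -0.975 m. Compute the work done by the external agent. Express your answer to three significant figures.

0.448 J

For quasistatic motion the external work equals the change in potential energy: W_ext = qΔV = q(V_B − V_A).
At A: distances to the source charges are 0.763 m, 0.310 m; V_A = Σ kqᵢ/rᵢ = 3.50×10⁴ V.
At B: distances to the source charges are 1.55 m, 2.00 m; V_B = Σ kqᵢ/rᵢ = -1.58×10⁴ V.
ΔV = V_B − V_A = -5.08×10⁴ V.
W_ext = qΔV = (-8.82×10⁻⁶ C)(-5.08×10⁴ V) = 0.448 J.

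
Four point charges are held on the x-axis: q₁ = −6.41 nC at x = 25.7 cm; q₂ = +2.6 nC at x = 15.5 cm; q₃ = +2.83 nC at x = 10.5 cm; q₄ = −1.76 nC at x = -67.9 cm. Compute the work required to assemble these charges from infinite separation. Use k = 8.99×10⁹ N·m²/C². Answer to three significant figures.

-1.22×10⁻⁶ J

The assembly work is the sum of pairwise potential energies, U = Σ_{i<j} kqᵢqⱼ/rᵢⱼ.
Pair separations: r₁₂ = 0.102 m, r₁₃ = 0.152 m, r₁₄ = 0.936 m, r₂₃ = 0.0500 m, r₂₄ = 0.834 m, r₃₄ = 0.784 m.
Summing all 6 pair terms gives U = -1.22×10⁻⁶ J.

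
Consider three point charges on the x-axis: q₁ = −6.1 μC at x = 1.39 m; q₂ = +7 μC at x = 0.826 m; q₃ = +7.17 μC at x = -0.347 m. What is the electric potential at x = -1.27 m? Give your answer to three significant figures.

7.92×10⁴ V

Electric potential is a scalar, so the contributions from each charge add algebraically: V = Σ kqᵢ/rᵢ.
Distances from the field point to each charge: r₁ = 2.66 m, r₂ = 2.10 m, r₃ = 0.923 m.
V = k[(-6.10×10⁻⁶)/(2.66) + (7.00×10⁻⁶)/(2.10) + (7.17×10⁻⁶)/(0.923)] = 7.92×10⁴ V.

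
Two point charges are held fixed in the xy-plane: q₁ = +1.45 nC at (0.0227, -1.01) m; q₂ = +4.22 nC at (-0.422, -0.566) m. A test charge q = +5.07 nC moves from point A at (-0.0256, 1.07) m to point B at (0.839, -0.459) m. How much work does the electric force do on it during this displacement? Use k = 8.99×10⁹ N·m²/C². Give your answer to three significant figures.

-7.31×10⁻⁸ J

The work done by the electric force is W_field = −ΔU = −q(V_B − V_A) = q(V_A − V_B).
At A: distances to the source charges are 2.08 m, 1.68 m; V_A = Σ kqᵢ/rᵢ = 28.8 V.
At B: distances to the source charges are 0.985 m, 1.27 m; V_B = Σ kqᵢ/rᵢ = 43.2 V.
ΔV = V_B − V_A = 14.4 V.
W_field = −qΔV = −(5.07×10⁻⁹ C)(14.4 V) = -7.31×10⁻⁸ J.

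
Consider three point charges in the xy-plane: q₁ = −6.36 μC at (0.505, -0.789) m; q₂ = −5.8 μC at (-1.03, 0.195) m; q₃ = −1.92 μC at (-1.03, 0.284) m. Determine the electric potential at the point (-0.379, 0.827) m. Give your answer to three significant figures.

The total potential is the scalar sum of each charge's contribution, V = Σ kqᵢ/rᵢ.
Distances from the field point to each charge: r₁ = 1.84 m, r₂ = 0.907 m, r₃ = 0.848 m.
V = k[(-6.36×10⁻⁶)/(1.84) + (-5.80×10⁻⁶)/(0.907) + (-1.92×10⁻⁶)/(0.848)] = -1.09×10⁵ V.

-1.09×10⁵ V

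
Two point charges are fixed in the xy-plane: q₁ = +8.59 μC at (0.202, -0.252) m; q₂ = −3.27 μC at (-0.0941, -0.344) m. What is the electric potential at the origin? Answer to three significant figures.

The total potential is the scalar sum of each charge's contribution, V = Σ kqᵢ/rᵢ.
Distances from the field point to each charge: r₁ = 0.323 m, r₂ = 0.357 m.
V = k[(8.59×10⁻⁶)/(0.323) + (-3.27×10⁻⁶)/(0.357)] = 1.57×10⁵ V.

1.57×10⁵ V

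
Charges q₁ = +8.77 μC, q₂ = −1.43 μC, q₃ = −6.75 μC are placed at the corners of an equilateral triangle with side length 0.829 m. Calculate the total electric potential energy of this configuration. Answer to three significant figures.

The work to assemble the configuration equals its total potential energy, U = Σ kqᵢqⱼ/rᵢⱼ over all pairs.
All three pair separations equal the side length, 0.829 m.
U = (-0.136) + (-0.642) + (0.105) = -0.673 J.

-0.673 J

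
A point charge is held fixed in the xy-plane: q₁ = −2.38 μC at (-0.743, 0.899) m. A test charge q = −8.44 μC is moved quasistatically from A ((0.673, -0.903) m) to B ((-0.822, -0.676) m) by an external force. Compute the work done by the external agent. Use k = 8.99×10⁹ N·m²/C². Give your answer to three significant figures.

For quasistatic motion the external work equals the change in potential energy: W_ext = qΔV = q(V_B − V_A).
At A: distance to the source charge is 2.29 m; V_A = kq₁/r = -9340 V.
At B: distance to the source charge is 1.58 m; V_B = kq₁/r = -1.36×10⁴ V.
ΔV = V_B − V_A = -4230 V.
W_ext = qΔV = (-8.44×10⁻⁶ C)(-4230 V) = 0.0357 J.

0.0357 J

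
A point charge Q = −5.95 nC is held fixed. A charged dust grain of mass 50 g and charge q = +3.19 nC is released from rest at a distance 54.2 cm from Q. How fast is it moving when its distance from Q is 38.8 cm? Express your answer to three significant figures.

2.24×10⁻³ m/s

Only the electrostatic force acts, so mechanical energy is conserved: ½mv² = U₁ − U₂ = kQq(1/r₁ − 1/r₂).
U₁ − U₂ = (8.99×10⁹ N·m²/C²)(-5.95×10⁻⁹ C)(3.19×10⁻⁹ C)(1/0.542 − 1/0.388) = 1.25×10⁻⁷ J.
v = √(2·1.25×10⁻⁷/0.0500) = 2.24×10⁻³ m/s.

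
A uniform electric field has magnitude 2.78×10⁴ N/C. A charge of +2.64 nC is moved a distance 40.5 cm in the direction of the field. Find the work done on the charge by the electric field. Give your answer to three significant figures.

The potential change for a displacement 40.5 cm in the direction of the field is ΔV = −Ed = -1.13×10⁴ V.
W_field = −qΔV = 2.97×10⁻⁵ J.

2.97×10⁻⁵ J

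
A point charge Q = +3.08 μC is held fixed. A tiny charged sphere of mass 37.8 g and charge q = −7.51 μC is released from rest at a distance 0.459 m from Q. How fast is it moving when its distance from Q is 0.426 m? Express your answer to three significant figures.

Only the electrostatic force acts, so mechanical energy is conserved: ½mv² = U₁ − U₂ = kQq(1/r₁ − 1/r₂).
U₁ − U₂ = (8.99×10⁹ N·m²/C²)(3.08×10⁻⁶ C)(-7.51×10⁻⁶ C)(1/0.459 − 1/0.426) = 0.0351 J.
v = √(2·0.0351/0.0378) = 1.36 m/s.

1.36 m/s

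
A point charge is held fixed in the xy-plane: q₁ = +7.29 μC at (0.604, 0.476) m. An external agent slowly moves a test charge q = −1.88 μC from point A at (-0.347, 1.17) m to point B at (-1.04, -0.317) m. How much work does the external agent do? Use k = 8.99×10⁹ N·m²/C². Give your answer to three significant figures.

0.0372 J

For quasistatic motion the external work equals the change in potential energy: W_ext = qΔV = q(V_B − V_A).
At A: distance to the source charge is 1.18 m; V_A = kq₁/r = 5.57×10⁴ V.
At B: distance to the source charge is 1.83 m; V_B = kq₁/r = 3.59×10⁴ V.
ΔV = V_B − V_A = -1.98×10⁴ V.
W_ext = qΔV = (-1.88×10⁻⁶ C)(-1.98×10⁴ V) = 0.0372 J.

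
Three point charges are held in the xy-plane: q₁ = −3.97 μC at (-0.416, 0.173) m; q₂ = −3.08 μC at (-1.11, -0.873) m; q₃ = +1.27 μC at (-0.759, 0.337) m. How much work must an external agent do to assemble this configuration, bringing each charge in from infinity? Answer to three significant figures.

-0.0596 J

The assembly work is the sum of pairwise potential energies, U = Σ_{i<j} kqᵢqⱼ/rᵢⱼ.
Pair separations: r₁₂ = 1.26 m, r₁₃ = 0.380 m, r₂₃ = 1.26 m.
U = (0.0876) + (-0.119) + (-0.0279) = -0.0596 J.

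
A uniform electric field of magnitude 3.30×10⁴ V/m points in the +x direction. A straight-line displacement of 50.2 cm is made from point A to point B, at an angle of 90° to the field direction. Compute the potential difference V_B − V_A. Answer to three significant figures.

Only the component of displacement along E changes the potential: ΔV = −E·d·cosθ.
ΔV = −(3.30×10⁴ V/m)(0.502 m)cos90° = 0 V.

0 V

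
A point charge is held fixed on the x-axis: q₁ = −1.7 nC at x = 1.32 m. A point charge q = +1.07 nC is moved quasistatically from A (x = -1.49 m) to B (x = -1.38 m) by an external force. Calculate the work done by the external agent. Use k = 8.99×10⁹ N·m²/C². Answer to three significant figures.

For quasistatic motion the external work equals the change in potential energy: W_ext = qΔV = q(V_B − V_A).
At A: distance to the source charge is 2.81 m; V_A = kq₁/r = -5.44 V.
At B: distance to the source charge is 2.70 m; V_B = kq₁/r = -5.66 V.
ΔV = V_B − V_A = -0.222 V.
W_ext = qΔV = (1.07×10⁻⁹ C)(-0.222 V) = -2.37×10⁻¹⁰ J.

-2.37×10⁻¹⁰ J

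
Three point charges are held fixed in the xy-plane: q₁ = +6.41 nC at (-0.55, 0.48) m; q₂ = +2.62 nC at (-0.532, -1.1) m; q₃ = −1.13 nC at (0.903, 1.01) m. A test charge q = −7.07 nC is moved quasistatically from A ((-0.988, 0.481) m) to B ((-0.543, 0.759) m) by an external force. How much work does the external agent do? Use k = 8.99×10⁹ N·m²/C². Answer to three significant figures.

For quasistatic motion the external work equals the change in potential energy: W_ext = qΔV = q(V_B − V_A).
At A: distances to the source charges are 0.438 m, 1.65 m, 1.96 m; V_A = Σ kqᵢ/rᵢ = 141 V.
At B: distances to the source charges are 0.279 m, 1.86 m, 1.47 m; V_B = Σ kqᵢ/rᵢ = 212 V.
ΔV = V_B − V_A = 71.5 V.
W_ext = qΔV = (-7.07×10⁻⁹ C)(71.5 V) = -5.06×10⁻⁷ J.

-5.06×10⁻⁷ J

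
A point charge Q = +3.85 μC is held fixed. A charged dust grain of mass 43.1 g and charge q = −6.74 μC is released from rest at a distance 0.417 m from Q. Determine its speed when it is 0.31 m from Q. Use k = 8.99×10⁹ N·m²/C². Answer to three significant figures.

2.99 m/s

Only the electrostatic force acts, so mechanical energy is conserved: ½mv² = U₁ − U₂ = kQq(1/r₁ − 1/r₂).
U₁ − U₂ = (8.99×10⁹ N·m²/C²)(3.85×10⁻⁶ C)(-6.74×10⁻⁶ C)(1/0.417 − 1/0.310) = 0.193 J.
v = √(2·0.193/0.0431) = 2.99 m/s.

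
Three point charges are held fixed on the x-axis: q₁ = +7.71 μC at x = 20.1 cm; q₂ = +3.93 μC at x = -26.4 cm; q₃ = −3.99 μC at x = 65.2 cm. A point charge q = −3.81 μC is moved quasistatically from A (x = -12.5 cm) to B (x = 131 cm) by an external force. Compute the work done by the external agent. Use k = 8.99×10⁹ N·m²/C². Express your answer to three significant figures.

1.49 J

For quasistatic motion the external work equals the change in potential energy: W_ext = qΔV = q(V_B − V_A).
At A: distances to the source charges are 0.326 m, 0.139 m, 0.777 m; V_A = Σ kqᵢ/rᵢ = 4.21×10⁵ V.
At B: distances to the source charges are 1.11 m, 1.57 m, 0.658 m; V_B = Σ kqᵢ/rᵢ = 3.04×10⁴ V.
ΔV = V_B − V_A = -3.90×10⁵ V.
W_ext = qΔV = (-3.81×10⁻⁶ C)(-3.90×10⁵ V) = 1.49 J.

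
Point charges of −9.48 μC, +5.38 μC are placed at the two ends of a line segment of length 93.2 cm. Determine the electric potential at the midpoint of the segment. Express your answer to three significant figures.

-7.91×10⁴ V

Electric potential is a scalar, so the contributions from each charge add algebraically: V = Σ kqᵢ/rᵢ.
Each charge is 0.466 m from the midpoint.
V = k[(-9.48×10⁻⁶)/(0.466) + (5.38×10⁻⁶)/(0.466)] = -7.91×10⁴ V.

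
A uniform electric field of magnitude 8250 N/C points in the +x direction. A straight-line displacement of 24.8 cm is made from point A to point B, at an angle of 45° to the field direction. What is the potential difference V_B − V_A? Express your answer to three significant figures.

Only the component of displacement along E changes the potential: ΔV = −E·d·cosθ.
ΔV = −(8250 V/m)(0.248 m)cos45° = -1450 V.

-1450 V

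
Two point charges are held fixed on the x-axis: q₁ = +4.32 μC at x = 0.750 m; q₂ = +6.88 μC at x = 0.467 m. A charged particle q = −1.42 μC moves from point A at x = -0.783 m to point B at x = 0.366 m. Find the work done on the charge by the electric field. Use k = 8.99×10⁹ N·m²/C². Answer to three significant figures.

The work done by the electric force is W_field = −ΔU = −q(V_B − V_A) = q(V_A − V_B).
At A: distances to the source charges are 1.53 m, 1.25 m; V_A = Σ kqᵢ/rᵢ = 7.48×10⁴ V.
At B: distances to the source charges are 0.384 m, 0.101 m; V_B = Σ kqᵢ/rᵢ = 7.14×10⁵ V.
ΔV = V_B − V_A = 6.39×10⁵ V.
W_field = −qΔV = −(-1.42×10⁻⁶ C)(6.39×10⁵ V) = 0.907 J.

0.907 J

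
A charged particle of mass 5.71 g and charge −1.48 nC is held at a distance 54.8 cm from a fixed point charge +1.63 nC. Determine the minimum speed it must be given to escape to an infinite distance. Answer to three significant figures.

3.72×10⁻³ m/s

To just escape, total mechanical energy must reach zero at infinity: ½mv²_min + U = 0, so ½mv²_min = −U = |kQq|/r.
|U| = |kQq|/r = (8.99×10⁹ N·m²/C²)(1.63×10⁻⁹)(1.48×10⁻⁹)/(0.548) = 3.96×10⁻⁸ J.
v_min = √(2|U|/m) = √(2·3.96×10⁻⁸/5.71×10⁻³) = 3.72×10⁻³ m/s.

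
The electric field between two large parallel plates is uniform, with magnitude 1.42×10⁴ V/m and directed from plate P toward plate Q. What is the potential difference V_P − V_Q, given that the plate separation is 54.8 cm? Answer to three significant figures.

7780 V

In a uniform field, potential decreases in the direction of E: ΔV = −E·d for a displacement d parallel to E.
Going from Q to P is a displacement of 54.8 cm opposite to the field, so V_P − V_Q = +Ed = 7780 V.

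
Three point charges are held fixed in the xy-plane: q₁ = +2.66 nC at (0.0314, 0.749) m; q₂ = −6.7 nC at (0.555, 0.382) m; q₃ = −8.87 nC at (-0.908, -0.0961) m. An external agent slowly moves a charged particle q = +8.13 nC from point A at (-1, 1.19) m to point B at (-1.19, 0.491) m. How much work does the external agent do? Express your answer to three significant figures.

-5.11×10⁻⁷ J

For quasistatic motion the external work equals the change in potential energy: W_ext = qΔV = q(V_B − V_A).
At A: distances to the source charges are 1.12 m, 1.75 m, 1.29 m; V_A = Σ kqᵢ/rᵢ = -74.9 V.
At B: distances to the source charges are 1.25 m, 1.75 m, 0.651 m; V_B = Σ kqᵢ/rᵢ = -138 V.
ΔV = V_B − V_A = -62.8 V.
W_ext = qΔV = (8.13×10⁻⁹ C)(-62.8 V) = -5.11×10⁻⁷ J.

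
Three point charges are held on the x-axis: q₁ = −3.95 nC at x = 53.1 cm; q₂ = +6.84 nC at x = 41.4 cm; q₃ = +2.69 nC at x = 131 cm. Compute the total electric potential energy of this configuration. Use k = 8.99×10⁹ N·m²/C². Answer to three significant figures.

The work to assemble the configuration equals its total potential energy, U = Σ kqᵢqⱼ/rᵢⱼ over all pairs.
Pair separations: r₁₂ = 0.117 m, r₁₃ = 0.779 m, r₂₃ = 0.896 m.
U = (-2.08×10⁻⁶) + (-1.23×10⁻⁷) + (1.85×10⁻⁷) = -2.01×10⁻⁶ J.

-2.01×10⁻⁶ J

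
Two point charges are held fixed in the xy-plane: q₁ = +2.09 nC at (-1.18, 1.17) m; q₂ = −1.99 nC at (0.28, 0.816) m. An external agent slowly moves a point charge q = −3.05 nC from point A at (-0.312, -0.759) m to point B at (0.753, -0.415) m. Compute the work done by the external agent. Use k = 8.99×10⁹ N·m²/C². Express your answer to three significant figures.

1.31×10⁻⁸ J

For quasistatic motion the external work equals the change in potential energy: W_ext = qΔV = q(V_B − V_A).
At A: distances to the source charges are 2.12 m, 1.68 m; V_A = Σ kqᵢ/rᵢ = -1.75 V.
At B: distances to the source charges are 2.50 m, 1.32 m; V_B = Σ kqᵢ/rᵢ = -6.05 V.
ΔV = V_B − V_A = -4.30 V.
W_ext = qΔV = (-3.05×10⁻⁹ C)(-4.30 V) = 1.31×10⁻⁸ J.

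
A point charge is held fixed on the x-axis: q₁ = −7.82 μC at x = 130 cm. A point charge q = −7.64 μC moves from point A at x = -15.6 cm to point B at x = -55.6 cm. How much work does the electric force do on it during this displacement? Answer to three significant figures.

The work done by the electric force is W_field = −ΔU = −q(V_B − V_A) = q(V_A − V_B).
At A: distance to the source charge is 1.46 m; V_A = kq₁/r = -4.83×10⁴ V.
At B: distance to the source charge is 1.86 m; V_B = kq₁/r = -3.79×10⁴ V.
ΔV = V_B − V_A = 1.04×10⁴ V.
W_field = −qΔV = −(-7.64×10⁻⁶ C)(1.04×10⁴ V) = 0.0795 J.

0.0795 J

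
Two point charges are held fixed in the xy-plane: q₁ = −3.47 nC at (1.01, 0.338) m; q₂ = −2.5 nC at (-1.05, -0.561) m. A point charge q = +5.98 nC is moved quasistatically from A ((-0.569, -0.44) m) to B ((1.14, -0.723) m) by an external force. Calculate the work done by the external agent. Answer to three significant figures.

For quasistatic motion the external work equals the change in potential energy: W_ext = qΔV = q(V_B − V_A).
At A: distances to the source charges are 1.76 m, 0.496 m; V_A = Σ kqᵢ/rᵢ = -63.0 V.
At B: distances to the source charges are 1.07 m, 2.20 m; V_B = Σ kqᵢ/rᵢ = -39.4 V.
ΔV = V_B − V_A = 23.6 V.
W_ext = qΔV = (5.98×10⁻⁹ C)(23.6 V) = 1.41×10⁻⁷ J.

1.41×10⁻⁷ J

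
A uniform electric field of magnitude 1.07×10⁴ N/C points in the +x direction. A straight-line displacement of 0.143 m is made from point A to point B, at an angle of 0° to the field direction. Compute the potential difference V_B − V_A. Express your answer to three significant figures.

-1530 V

Only the component of displacement along E changes the potential: ΔV = −E·d·cosθ.
ΔV = −(1.07×10⁴ V/m)(0.143 m)cos0° = -1530 V.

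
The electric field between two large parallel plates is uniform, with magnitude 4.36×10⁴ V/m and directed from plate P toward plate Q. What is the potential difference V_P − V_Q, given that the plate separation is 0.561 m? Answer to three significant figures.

In a uniform field, potential decreases in the direction of E: ΔV = −E·d for a displacement d parallel to E.
Going from Q to P is a displacement of 0.561 m opposite to the field, so V_P − V_Q = +Ed = 2.45×10⁴ V.

2.45×10⁴ V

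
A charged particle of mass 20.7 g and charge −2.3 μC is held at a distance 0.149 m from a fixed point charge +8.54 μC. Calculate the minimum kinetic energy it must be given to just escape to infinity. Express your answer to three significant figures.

To just escape, total mechanical energy must reach zero at infinity: ½mv²_min + U = 0, so ½mv²_min = −U = |kQq|/r.
|U| = |kQq|/r = (8.99×10⁹ N·m²/C²)(8.54×10⁻⁶)(2.30×10⁻⁶)/(0.149) = 1.19 J.

1.19 J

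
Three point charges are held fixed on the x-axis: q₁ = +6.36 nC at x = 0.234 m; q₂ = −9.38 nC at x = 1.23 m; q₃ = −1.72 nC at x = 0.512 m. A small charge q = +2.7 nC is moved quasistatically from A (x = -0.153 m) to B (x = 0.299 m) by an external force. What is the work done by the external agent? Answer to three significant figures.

1.76×10⁻⁶ J

For quasistatic motion the external work equals the change in potential energy: W_ext = qΔV = q(V_B − V_A).
At A: distances to the source charges are 0.387 m, 1.38 m, 0.665 m; V_A = Σ kqᵢ/rᵢ = 63.5 V.
At B: distances to the source charges are 0.0650 m, 0.931 m, 0.213 m; V_B = Σ kqᵢ/rᵢ = 716 V.
ΔV = V_B − V_A = 653 V.
W_ext = qΔV = (2.70×10⁻⁹ C)(653 V) = 1.76×10⁻⁶ J.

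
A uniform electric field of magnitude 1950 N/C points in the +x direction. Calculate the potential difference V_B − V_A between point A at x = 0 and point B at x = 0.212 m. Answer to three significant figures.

-413 V

In a uniform field, potential decreases in the direction of E: V_B − V_A = −E·Δx.
V_B − V_A = −(1950 V/m)(0.212 m) = -413 V.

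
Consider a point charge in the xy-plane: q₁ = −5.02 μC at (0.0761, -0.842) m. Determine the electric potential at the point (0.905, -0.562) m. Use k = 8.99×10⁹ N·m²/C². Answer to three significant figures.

The total potential is the scalar sum of each charge's contribution, V = Σ kqᵢ/rᵢ.
Distances from the field point to each charge: r₁ = 0.875 m.
V = k[(-5.02×10⁻⁶)/(0.875)] = -5.16×10⁴ V.

-5.16×10⁴ V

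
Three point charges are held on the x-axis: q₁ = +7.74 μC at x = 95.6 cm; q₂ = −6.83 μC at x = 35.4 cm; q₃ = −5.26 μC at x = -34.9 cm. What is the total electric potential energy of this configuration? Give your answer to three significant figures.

-0.610 J

The assembly work is the sum of pairwise potential energies, U = Σ_{i<j} kqᵢqⱼ/rᵢⱼ.
Pair separations: r₁₂ = 0.602 m, r₁₃ = 1.30 m, r₂₃ = 0.703 m.
U = (-0.789) + (-0.280) + (0.459) = -0.610 J.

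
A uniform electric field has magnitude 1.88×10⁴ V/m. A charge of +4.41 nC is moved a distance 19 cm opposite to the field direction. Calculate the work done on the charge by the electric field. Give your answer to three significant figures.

-1.58×10⁻⁵ J

The potential change for a displacement 19 cm opposite to the field direction is ΔV = +Ed = 3570 V.
W_field = −qΔV = -1.58×10⁻⁵ J.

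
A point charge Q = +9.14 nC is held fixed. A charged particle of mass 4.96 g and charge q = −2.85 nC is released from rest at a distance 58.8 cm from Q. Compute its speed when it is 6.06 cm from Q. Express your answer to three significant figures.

Only the electrostatic force acts, so mechanical energy is conserved: ½mv² = U₁ − U₂ = kQq(1/r₁ − 1/r₂).
U₁ − U₂ = (8.99×10⁹ N·m²/C²)(9.14×10⁻⁹ C)(-2.85×10⁻⁹ C)(1/0.588 − 1/0.0606) = 3.47×10⁻⁶ J.
v = √(2·3.47×10⁻⁶/4.96×10⁻³) = 0.0374 m/s.

0.0374 m/s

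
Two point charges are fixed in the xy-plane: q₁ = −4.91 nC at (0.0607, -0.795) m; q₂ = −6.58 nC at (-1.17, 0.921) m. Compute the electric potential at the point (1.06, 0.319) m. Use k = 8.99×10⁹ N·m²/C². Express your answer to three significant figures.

Electric potential is a scalar, so the contributions from each charge add algebraically: V = Σ kqᵢ/rᵢ.
Distances from the field point to each charge: r₁ = 1.50 m, r₂ = 2.31 m.
V = k[(-4.91×10⁻⁹)/(1.50) + (-6.58×10⁻⁹)/(2.31)] = -55.1 V.

-55.1 V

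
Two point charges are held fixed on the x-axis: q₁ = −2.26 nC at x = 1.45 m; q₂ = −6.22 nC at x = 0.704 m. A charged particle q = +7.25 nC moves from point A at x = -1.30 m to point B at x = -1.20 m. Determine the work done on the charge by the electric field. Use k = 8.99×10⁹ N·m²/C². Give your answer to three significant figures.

1.26×10⁻⁸ J

The work done by the electric force is W_field = −ΔU = −q(V_B − V_A) = q(V_A − V_B).
At A: distances to the source charges are 2.75 m, 2.00 m; V_A = Σ kqᵢ/rᵢ = -35.3 V.
At B: distances to the source charges are 2.65 m, 1.90 m; V_B = Σ kqᵢ/rᵢ = -37.0 V.
ΔV = V_B − V_A = -1.74 V.
W_field = −qΔV = −(7.25×10⁻⁹ C)(-1.74 V) = 1.26×10⁻⁸ J.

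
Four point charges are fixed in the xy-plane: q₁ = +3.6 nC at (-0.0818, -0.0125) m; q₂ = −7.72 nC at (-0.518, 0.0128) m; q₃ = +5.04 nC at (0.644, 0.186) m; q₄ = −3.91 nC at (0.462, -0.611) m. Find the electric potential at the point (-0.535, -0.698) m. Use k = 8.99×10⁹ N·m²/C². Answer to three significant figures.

-62.6 V

Electric potential is a scalar, so the contributions from each charge add algebraically: V = Σ kqᵢ/rᵢ.
Distances from the field point to each charge: r₁ = 0.822 m, r₂ = 0.711 m, r₃ = 1.47 m, r₄ = 1.00 m.
V = k[(3.60×10⁻⁹)/(0.822) + (-7.72×10⁻⁹)/(0.711) + (5.04×10⁻⁹)/(1.47) + (-3.91×10⁻⁹)/(1.00)] = -62.6 V.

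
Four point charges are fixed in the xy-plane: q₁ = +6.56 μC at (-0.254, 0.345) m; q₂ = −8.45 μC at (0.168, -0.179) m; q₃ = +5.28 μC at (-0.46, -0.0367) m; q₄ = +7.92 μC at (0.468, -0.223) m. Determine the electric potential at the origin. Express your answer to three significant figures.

6.84×10⁴ V

The total potential is the scalar sum of each charge's contribution, V = Σ kqᵢ/rᵢ.
Distances from the field point to each charge: r₁ = 0.428 m, r₂ = 0.245 m, r₃ = 0.461 m, r₄ = 0.518 m.
V = k[(6.56×10⁻⁶)/(0.428) + (-8.45×10⁻⁶)/(0.245) + (5.28×10⁻⁶)/(0.461) + (7.92×10⁻⁶)/(0.518)] = 6.84×10⁴ V.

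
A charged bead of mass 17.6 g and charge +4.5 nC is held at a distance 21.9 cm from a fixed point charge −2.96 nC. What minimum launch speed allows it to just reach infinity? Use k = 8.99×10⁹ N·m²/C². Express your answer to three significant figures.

7.88×10⁻³ m/s

To just escape, total mechanical energy must reach zero at infinity: ½mv²_min + U = 0, so ½mv²_min = −U = |kQq|/r.
|U| = |kQq|/r = (8.99×10⁹ N·m²/C²)(2.96×10⁻⁹)(4.50×10⁻⁹)/(0.219) = 5.47×10⁻⁷ J.
v_min = √(2|U|/m) = √(2·5.47×10⁻⁷/0.0176) = 7.88×10⁻³ m/s.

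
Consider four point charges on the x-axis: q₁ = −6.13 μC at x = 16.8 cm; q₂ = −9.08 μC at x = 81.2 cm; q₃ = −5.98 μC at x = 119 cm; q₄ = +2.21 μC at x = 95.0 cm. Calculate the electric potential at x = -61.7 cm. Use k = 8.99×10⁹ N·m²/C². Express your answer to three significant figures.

Electric potential is a scalar, so the contributions from each charge add algebraically: V = Σ kqᵢ/rᵢ.
Distances from the field point to each charge: r₁ = 0.785 m, r₂ = 1.43 m, r₃ = 1.81 m, r₄ = 1.57 m.
V = k[(-6.13×10⁻⁶)/(0.785) + (-9.08×10⁻⁶)/(1.43) + (-5.98×10⁻⁶)/(1.81) + (2.21×10⁻⁶)/(1.57)] = -1.44×10⁵ V.

-1.44×10⁵ V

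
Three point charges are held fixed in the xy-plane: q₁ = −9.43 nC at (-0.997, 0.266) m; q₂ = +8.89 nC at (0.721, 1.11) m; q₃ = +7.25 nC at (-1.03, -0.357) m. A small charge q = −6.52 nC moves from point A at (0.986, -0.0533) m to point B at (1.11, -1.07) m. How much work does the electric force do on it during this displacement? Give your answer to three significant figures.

-1.68×10⁻⁷ J

The work done by the electric force is W_field = −ΔU = −q(V_B − V_A) = q(V_A − V_B).
At A: distances to the source charges are 2.01 m, 1.19 m, 2.04 m; V_A = Σ kqᵢ/rᵢ = 56.7 V.
At B: distances to the source charges are 2.49 m, 2.21 m, 2.26 m; V_B = Σ kqᵢ/rᵢ = 31.0 V.
ΔV = V_B − V_A = -25.7 V.
W_field = −qΔV = −(-6.52×10⁻⁹ C)(-25.7 V) = -1.68×10⁻⁷ J.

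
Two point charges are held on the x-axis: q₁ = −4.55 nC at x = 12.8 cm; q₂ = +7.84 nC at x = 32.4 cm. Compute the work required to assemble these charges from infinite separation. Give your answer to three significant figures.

The assembly work is the sum of pairwise potential energies, U = Σ_{i<j} kqᵢqⱼ/rᵢⱼ.
Pair separations: r₁₂ = 0.196 m.
U = (-1.64×10⁻⁶) = -1.64×10⁻⁶ J.

-1.64×10⁻⁶ J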